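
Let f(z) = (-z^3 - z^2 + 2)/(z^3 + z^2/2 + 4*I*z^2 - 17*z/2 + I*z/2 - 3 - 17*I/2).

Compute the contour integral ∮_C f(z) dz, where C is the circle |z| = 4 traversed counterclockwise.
By the residue theorem, ∮_C f(z) dz = 2πi · (sum of the residues of f at the poles inside |z| = 4).

The denominator factors as (z - 2 + I)*(z + 3/2 + I)*(z + 1 + 2*I), so the singularities of f are simple poles at z = 2 - I, z = -3/2 - I, z = -1 - 2*I.
  |2 - I|² = 5 < 16 = 4², so this pole is inside the contour.
  |-3/2 - I|² = 13/4 < 16 = 4², so this pole is inside the contour.
  |-1 - 2*I|² = 5 < 16 = 4², so this pole is inside the contour.

With P(z) = -z^3 - z^2 + 2 and Q(z) = z^3 + z^2/2 + 4*I*z^2 - 17*z/2 + I*z/2 - 3 - 17*I/2, each pole is simple, so Res(f, z₀) = P(z₀)/Q'(z₀) with Q'(z) = 3*z^2 + z + 8*I*z - 17/2 + I/2.
  Res(f, 2 - I) = P(2 - I)/Q'(2 - I) = (-3 + 15*I)/(21/2 + 7*I/2) = 6/35 + 48*I/35
  Res(f, -3/2 - I) = P(-3/2 - I)/Q'(-3/2 - I) = (-3/8 + 11*I/4)/(7/4 - 7*I/2) = -47/70 + 8*I/35
  Res(f, -1 - 2*I) = P(-1 - 2*I)/Q'(-1 - 2*I) = (-6 - 6*I)/(-5/2 + 5*I/2) = 12*I/5

Sum of residues inside C: -1/2 + 4*I
∮_C f(z) dz = 2πi · (-1/2 + 4*I) = pi*(-8 - I)

Final answer: pi*(-8 - I)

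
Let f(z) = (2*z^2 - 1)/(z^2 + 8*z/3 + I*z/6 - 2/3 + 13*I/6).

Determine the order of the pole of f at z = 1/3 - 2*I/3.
Factor the denominator:
  z^2 + 8*z/3 + I*z/6 - 2/3 + 13*I/6 = (z - 1/3 + 2*I/3)*(z + 3 - I/2)

The numerator P(z) = 2*z^2 - 1 has P(1/3 - 2*I/3) = -5/3 - 8*I/9 ≠ 0, so no factor of (z - 1/3 + 2*I/3) cancels.
Near z = 1/3 - 2*I/3 we can therefore write f(z) = g(z)/(z - 1/3 + 2*I/3) with g analytic at 1/3 - 2*I/3 and g(1/3 - 2*I/3) ≠ 0 (g is the numerator divided by the remaining denominator factors).

Hence z = 1/3 - 2*I/3 is a pole of order 1.

Final answer: 1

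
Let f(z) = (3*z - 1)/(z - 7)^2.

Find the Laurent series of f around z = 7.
Put w = z - (7), i.e. z = w + 7. The denominator is w^2, so it suffices to rewrite the numerator in powers of w.

P(z) = 3*z - 1
P(w + 7) = 20 + 3*w

Dividing each term by w^2:
  f = 20/w^2 + 3/w

Substituting back w = z - 7:
  f(z) = 20/(z - 7)^2 + 3/(z - 7)

The series is finite because the numerator is a polynomial; the negative powers form the principal part, and the coefficient of 1/(z - 7) gives Res(f, 7) = 3.

Final answer: 20/(z - 7)^2 + 3/(z - 7)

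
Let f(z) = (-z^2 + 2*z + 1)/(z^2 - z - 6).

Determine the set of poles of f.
{-2, 3}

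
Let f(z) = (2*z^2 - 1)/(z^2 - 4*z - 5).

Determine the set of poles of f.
{-1, 5}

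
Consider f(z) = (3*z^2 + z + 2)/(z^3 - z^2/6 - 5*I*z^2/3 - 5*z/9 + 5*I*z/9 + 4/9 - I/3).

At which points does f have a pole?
The singularities of f are the zeros of the denominator. Factoring,
  z^3 - z^2/6 - 5*I*z^2/3 - 5*z/9 + 5*I*z/9 + 4/9 - I/3 = (z - 1/3 - I)*(z - 1/3 + I/3)*(z + 1/2 - I)
so the candidates are z = 1/3 + I, z = 1/3 - I/3, z = -1/2 + I.

Check the numerator P(z) = 3*z^2 + z + 2 at each one:
  P(1/3 + I) = -1/3 + 3*I ≠ 0, so z = 1/3 + I is a (simple) pole.
  P(1/3 - I/3) = 7/3 - I ≠ 0, so z = 1/3 - I/3 is a (simple) pole.
  P(-1/2 + I) = -3/4 - 2*I ≠ 0, so z = -1/2 + I is a (simple) pole.

Poles of f: {-1/2 + I, 1/3 - I/3, 1/3 + I}

Final answer: {-1/2 + I, 1/3 - I/3, 1/3 + I}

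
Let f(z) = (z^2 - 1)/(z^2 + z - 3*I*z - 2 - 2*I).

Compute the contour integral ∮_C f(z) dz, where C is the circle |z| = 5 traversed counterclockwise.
pi*(-6 - 2*I)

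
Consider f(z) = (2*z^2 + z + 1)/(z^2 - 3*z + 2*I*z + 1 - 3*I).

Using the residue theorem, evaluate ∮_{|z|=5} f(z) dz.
pi*(8 + 14*I)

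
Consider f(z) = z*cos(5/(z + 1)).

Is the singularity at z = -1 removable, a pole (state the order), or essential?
Let u = z + 1. Then
  cos(5/u) = Σ_{k≥0} (-1)^k (5)^(2k)/((2k)!·u^(2k)) = 1 - 25/(2*u^2) + 625/(24*u^4) + ...
which has infinitely many negative powers of u, so cos(5/(z + 1)) has an essential singularity at z = -1.
The extra factor z is a nonzero polynomial; if the product had at most a pole at z = -1, dividing by that polynomial would leave cos(5/(z + 1)) with at most a pole too — contradiction. (Equivalently, the product's Laurent series still has infinitely many negative powers.)
So the singularity is essential.

Final answer: essential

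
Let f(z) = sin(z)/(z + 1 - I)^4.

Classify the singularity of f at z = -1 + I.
pole of order 4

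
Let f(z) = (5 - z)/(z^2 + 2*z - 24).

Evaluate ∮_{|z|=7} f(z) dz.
By the residue theorem, ∮_C f(z) dz = 2πi · (sum of the residues of f at the poles inside |z| = 7).

The denominator factors as (z - 4)*(z + 6), so the singularities of f are simple poles at z = 4, z = -6.
  |4|² = 16 < 49 = 7², so this pole is inside the contour.
  |-6|² = 36 < 49 = 7², so this pole is inside the contour.

With P(z) = 5 - z and Q(z) = z^2 + 2*z - 24, each pole is simple, so Res(f, z₀) = P(z₀)/Q'(z₀) with Q'(z) = 2*z + 2.
  Res(f, 4) = P(4)/Q'(4) = (1)/(10) = 1/10
  Res(f, -6) = P(-6)/Q'(-6) = (11)/(-10) = -11/10

Sum of residues inside C: -1
∮_C f(z) dz = 2πi · (-1) = -2*I*pi

Final answer: -2*I*pi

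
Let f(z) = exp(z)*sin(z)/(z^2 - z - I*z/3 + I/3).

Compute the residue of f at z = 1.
exp(1)*(9/10 + 3*I/10)*sin(1)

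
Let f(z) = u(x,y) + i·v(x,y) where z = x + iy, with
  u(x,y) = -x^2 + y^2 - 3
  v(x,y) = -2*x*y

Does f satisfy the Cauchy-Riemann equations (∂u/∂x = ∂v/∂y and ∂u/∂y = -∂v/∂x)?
∂u/∂x = -2*x
∂v/∂y = -2*x
∂u/∂y = 2*y
∂v/∂x = -2*y
∂u/∂x = ∂v/∂y and ∂u/∂y = -∂v/∂x hold identically; f is analytic.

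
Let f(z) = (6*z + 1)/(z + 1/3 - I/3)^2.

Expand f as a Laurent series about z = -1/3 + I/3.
(-1 + 2*I)/(z + 1/3 - I/3)^2 + 6/(z + 1/3 - I/3)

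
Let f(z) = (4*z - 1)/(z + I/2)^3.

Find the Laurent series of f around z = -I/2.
(-1 - 2*I)/(z + I/2)^3 + 4/(z + I/2)^2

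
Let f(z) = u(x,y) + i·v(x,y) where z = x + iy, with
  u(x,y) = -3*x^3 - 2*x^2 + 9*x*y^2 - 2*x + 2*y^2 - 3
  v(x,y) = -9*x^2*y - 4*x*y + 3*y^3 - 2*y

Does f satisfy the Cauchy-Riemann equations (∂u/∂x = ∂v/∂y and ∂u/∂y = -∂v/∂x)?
∂u/∂x = -9*x^2 - 4*x + 9*y^2 - 2
∂v/∂y = -9*x^2 - 4*x + 9*y^2 - 2
∂u/∂y = 18*x*y + 4*y
∂v/∂x = -18*x*y - 4*y
∂u/∂x = ∂v/∂y and ∂u/∂y = -∂v/∂x hold identically; f is analytic.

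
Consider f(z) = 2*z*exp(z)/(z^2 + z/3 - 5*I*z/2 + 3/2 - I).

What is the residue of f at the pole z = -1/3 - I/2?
Write f(z) = P(z)/Q(z) with P(z) = 2*z*exp(z) and Q(z) = z^2 + z/3 - 5*I*z/2 + 3/2 - I.
The denominator factors as Q(z) = (z - 3*I)*(z + 1/3 + I/2), so z = -1/3 - I/2 is a simple zero of Q and P is analytic there; z = -1/3 - I/2 is therefore a simple pole and
  Res(f, z₀) = P(z₀)/Q'(z₀).

Q'(z) = 2*z + 1/3 - 5*I/2, so Q'(-1/3 - I/2) = -1/3 - 7*I/2.
P(-1/3 - I/2) = (-2/3 - I)*exp(-1/3 - I/2).

Res(f, -1/3 - I/2) = ((-2/3 - I)*exp(-1/3 - I/2))/(-1/3 - 7*I/2) = (134/445 - 72*I/445)*exp(-1/3 - I/2)

Final answer: (134/445 - 72*I/445)*exp(-1/3 - I/2)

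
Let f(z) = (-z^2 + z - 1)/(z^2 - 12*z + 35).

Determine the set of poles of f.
The singularities of f are the zeros of the denominator. Factoring,
  z^2 - 12*z + 35 = (z - 7)*(z - 5)
so the candidates are z = 7, z = 5.

Check the numerator P(z) = -z^2 + z - 1 at each one:
  P(7) = -43 ≠ 0, so z = 7 is a (simple) pole.
  P(5) = -21 ≠ 0, so z = 5 is a (simple) pole.

Poles of f: {5, 7}

Final answer: {5, 7}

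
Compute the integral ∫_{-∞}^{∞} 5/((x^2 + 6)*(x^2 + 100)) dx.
Let f(z) = 5/((z^2 + 6)*(z^2 + 100)). The denominator has no real zeros and deg Q - deg P = 4 ≥ 2, so the integral of f over the upper semicircle |z| = R tends to 0 as R → ∞. Closing the contour in the upper half-plane,
  ∫_{-∞}^{∞} f(x) dx = 2πi · Σ Res(f, z_k)  over the poles with Im z_k > 0.

Zeros of the denominator: z^2 + 100 = 0 gives z = ±10*I; z^2 + 6 = 0 gives z = ±sqrt(6)*I.
Upper half-plane: z = 10*I, z = sqrt(6)*I (simple).

Each pole is a simple zero of Q(z) = z^4 + 106*z^2 + 600, so Res(f, z₀) = P(z₀)/Q'(z₀) with P(z) = 5, Q'(z) = 4*z^3 + 212*z:
  Res(f, 10*I) = (5)/(-1880*I) = I/376
  Res(f, sqrt(6)*I) = (5)/(188*sqrt(6)*I) = -5*sqrt(6)*I/1128

Sum of residues: I*(3 - 5*sqrt(6))/1128
∫_{-∞}^{∞} f(x) dx = 2πi · (I*(3 - 5*sqrt(6))/1128) = pi*(-3 + 5*sqrt(6))/564

Final answer: pi*(-3 + 5*sqrt(6))/564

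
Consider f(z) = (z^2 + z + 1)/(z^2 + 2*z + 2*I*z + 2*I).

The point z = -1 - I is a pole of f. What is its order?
Factor the denominator:
  z^2 + 2*z + 2*I*z + 2*I = (z + 1 + I)^2

The numerator P(z) = z^2 + z + 1 has P(-1 - I) = I ≠ 0, so no factor of (z + 1 + I) cancels.
Near z = -1 - I we can therefore write f(z) = g(z)/(z + 1 + I)^2 with g analytic at -1 - I and g(-1 - I) ≠ 0 (g is just the numerator).

Hence z = -1 - I is a pole of order 2.

Final answer: 2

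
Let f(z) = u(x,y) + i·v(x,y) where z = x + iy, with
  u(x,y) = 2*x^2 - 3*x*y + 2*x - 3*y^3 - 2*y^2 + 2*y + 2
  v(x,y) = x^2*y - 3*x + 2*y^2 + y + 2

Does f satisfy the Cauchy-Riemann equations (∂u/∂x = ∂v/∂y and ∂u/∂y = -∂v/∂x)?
∂u/∂x = 4*x - 3*y + 2
∂v/∂y = x^2 + 4*y + 1
∂u/∂y = -3*x - 9*y^2 - 4*y + 2
∂v/∂x = 2*x*y - 3
∂u/∂x ≠ ∂v/∂y and ∂u/∂y ≠ -∂v/∂x; the Cauchy-Riemann equations are not satisfied, so f is not analytic.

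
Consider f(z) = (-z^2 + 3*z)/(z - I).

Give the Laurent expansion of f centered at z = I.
Put w = z - (I), i.e. z = w + I. The denominator is w, so it suffices to rewrite the numerator in powers of w.

P(z) = -z^2 + 3*z
P(w + I) = 1 + 3*I + (3 - 2*I)*w - w^2

Dividing each term by w:
  f = (1 + 3*I)/w + 3 - 2*I - w

Substituting back w = z - I:
  f(z) = (1 + 3*I)/(z - I) + 3 - 2*I - (z - I)

The series is finite because the numerator is a polynomial; the negative powers form the principal part, and the coefficient of 1/(z - I) gives Res(f, I) = 1 + 3*I.

Final answer: (1 + 3*I)/(z - I) + 3 - 2*I - (z - I)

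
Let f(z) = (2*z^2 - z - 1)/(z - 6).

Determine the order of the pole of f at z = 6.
Factor the denominator:
  z - 6 = (z - 6)

The numerator P(z) = 2*z^2 - z - 1 has P(6) = 65 ≠ 0, so no factor of (z - 6) cancels.
Near z = 6 we can therefore write f(z) = g(z)/(z - 6) with g analytic at 6 and g(6) ≠ 0 (g is just the numerator).

Hence z = 6 is a pole of order 1.

Final answer: 1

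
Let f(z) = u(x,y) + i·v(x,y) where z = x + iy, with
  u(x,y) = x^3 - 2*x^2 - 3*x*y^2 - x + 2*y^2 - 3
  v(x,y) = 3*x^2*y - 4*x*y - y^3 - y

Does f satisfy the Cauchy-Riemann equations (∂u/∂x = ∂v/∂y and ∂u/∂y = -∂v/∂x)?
∂u/∂x = 3*x^2 - 4*x - 3*y^2 - 1
∂v/∂y = 3*x^2 - 4*x - 3*y^2 - 1
∂u/∂y = -6*x*y + 4*y
∂v/∂x = 6*x*y - 4*y
∂u/∂x = ∂v/∂y and ∂u/∂y = -∂v/∂x hold identically; f is analytic.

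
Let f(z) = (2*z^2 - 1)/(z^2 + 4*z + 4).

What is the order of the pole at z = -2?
2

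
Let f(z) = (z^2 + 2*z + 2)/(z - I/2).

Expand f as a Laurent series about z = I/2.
Put w = z - (I/2), i.e. z = w + I/2. The denominator is w, so it suffices to rewrite the numerator in powers of w.

P(z) = z^2 + 2*z + 2
P(w + I/2) = 7/4 + I + (2 + I)*w + w^2

Dividing each term by w:
  f = (7/4 + I)/w + 2 + I + w

Substituting back w = z - I/2:
  f(z) = (7/4 + I)/(z - I/2) + 2 + I + (z - I/2)

The series is finite because the numerator is a polynomial; the negative powers form the principal part, and the coefficient of 1/(z - I/2) gives Res(f, I/2) = 7/4 + I.

Final answer: (7/4 + I)/(z - I/2) + 2 + I + (z - I/2)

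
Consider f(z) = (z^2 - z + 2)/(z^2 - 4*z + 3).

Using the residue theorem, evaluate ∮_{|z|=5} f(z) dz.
By the residue theorem, ∮_C f(z) dz = 2πi · (sum of the residues of f at the poles inside |z| = 5).

The denominator factors as (z - 3)*(z - 1), so the singularities of f are simple poles at z = 3, z = 1.
  |3|² = 9 < 25 = 5², so this pole is inside the contour.
  |1|² = 1 < 25 = 5², so this pole is inside the contour.

With P(z) = z^2 - z + 2 and Q(z) = z^2 - 4*z + 3, each pole is simple, so Res(f, z₀) = P(z₀)/Q'(z₀) with Q'(z) = 2*z - 4.
  Res(f, 3) = P(3)/Q'(3) = (8)/(2) = 4
  Res(f, 1) = P(1)/Q'(1) = (2)/(-2) = -1

Sum of residues inside C: 3
∮_C f(z) dz = 2πi · (3) = 6*I*pi

Final answer: 6*I*pi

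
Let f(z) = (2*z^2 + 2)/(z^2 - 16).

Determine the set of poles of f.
The singularities of f are the zeros of the denominator. Factoring,
  z^2 - 16 = (z + 4)*(z - 4)
so the candidates are z = -4, z = 4.

Check the numerator P(z) = 2*z^2 + 2 at each one:
  P(-4) = 34 ≠ 0, so z = -4 is a (simple) pole.
  P(4) = 34 ≠ 0, so z = 4 is a (simple) pole.

Poles of f: {-4, 4}

Final answer: {-4, 4}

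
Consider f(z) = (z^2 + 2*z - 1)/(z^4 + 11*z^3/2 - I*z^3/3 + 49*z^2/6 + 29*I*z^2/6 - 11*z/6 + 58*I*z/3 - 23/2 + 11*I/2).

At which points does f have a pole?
The singularities of f are the zeros of the denominator. Factoring,
  z^4 + 11*z^3/2 - I*z^3/3 + 49*z^2/6 + 29*I*z^2/6 - 11*z/6 + 58*I*z/3 - 23/2 + 11*I/2 = (z + 3 - 2*I)*(z + 1/2 + 2*I/3)*(z + 3)*(z - 1 + I)
so the candidates are z = -3 + 2*I, z = -1/2 - 2*I/3, z = -3, z = 1 - I.

Check the numerator P(z) = z^2 + 2*z - 1 at each one:
  P(-3 + 2*I) = -2 - 8*I ≠ 0, so z = -3 + 2*I is a (simple) pole.
  P(-1/2 - 2*I/3) = -79/36 - 2*I/3 ≠ 0, so z = -1/2 - 2*I/3 is a (simple) pole.
  P(-3) = 2 ≠ 0, so z = -3 is a (simple) pole.
  P(1 - I) = 1 - 4*I ≠ 0, so z = 1 - I is a (simple) pole.

Poles of f: {-3, -3 + 2*I, -1/2 - 2*I/3, 1 - I}

Final answer: {-3, -3 + 2*I, -1/2 - 2*I/3, 1 - I}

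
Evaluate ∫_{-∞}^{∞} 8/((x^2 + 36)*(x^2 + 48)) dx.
pi*(2 - sqrt(3))/18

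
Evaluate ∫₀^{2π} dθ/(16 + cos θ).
Let J = ∫₀^{2π} dθ/(16 + cos θ).
Put z = e^{iθ}: then cos θ = (z + 1/z)/2, dθ = dz/(iz), and z runs once counterclockwise around |z| = 1:
  J = ∮_{|z|=1} 1/(16 + (z + 1/z)/2) · dz/(iz) = (2/i) ∮_{|z|=1} dz/(z^2 + 32*z + 1).
The roots of z^2 + 32*z + 1 are z = (-16 ± sqrt(16^2 - 1^2)), with sqrt(255) = sqrt(255); their product is 1, so only z₊ = -16 + sqrt(255) lies inside the unit circle (z₋ = -16 - sqrt(255) lies outside).
z₊ is a simple zero of q(z) = z^2 + 32*z + 1, so Res(1/q, z₊) = 1/q'(z₊) with q'(z) = 2*z + 32; and q'(z₊) = (z₊ - z₋) = 2*sqrt(255).
Therefore J = (2/i) · 2πi · 1/(2*sqrt(255)) = 2*pi/(sqrt(255)) = 2*sqrt(255)*pi/255

Final answer: 2*sqrt(255)*pi/255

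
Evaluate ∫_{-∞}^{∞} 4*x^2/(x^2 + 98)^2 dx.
sqrt(2)*pi/7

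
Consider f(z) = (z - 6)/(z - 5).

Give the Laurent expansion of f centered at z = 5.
-1/(z - 5) + 1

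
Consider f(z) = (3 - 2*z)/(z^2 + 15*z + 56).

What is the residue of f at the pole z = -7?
Write f(z) = P(z)/Q(z) with P(z) = 3 - 2*z and Q(z) = z^2 + 15*z + 56.
The denominator factors as Q(z) = (z + 8)*(z + 7), so z = -7 is a simple zero of Q and P is analytic there; z = -7 is therefore a simple pole and
  Res(f, z₀) = P(z₀)/Q'(z₀).

Q'(z) = 2*z + 15, so Q'(-7) = 1.
P(-7) = 17.

Res(f, -7) = (17)/(1) = 17

Final answer: 17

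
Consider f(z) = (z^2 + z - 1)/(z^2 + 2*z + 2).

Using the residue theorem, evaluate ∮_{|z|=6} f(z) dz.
-2*I*pi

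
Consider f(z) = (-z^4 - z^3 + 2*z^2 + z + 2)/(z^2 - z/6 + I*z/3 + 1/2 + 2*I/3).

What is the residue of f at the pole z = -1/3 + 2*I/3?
Write f(z) = P(z)/Q(z) with P(z) = -z^4 - z^3 + 2*z^2 + z + 2 and Q(z) = z^2 - z/6 + I*z/3 + 1/2 + 2*I/3.
The denominator factors as Q(z) = (z + 1/3 - 2*I/3)*(z - 1/2 + I), so z = -1/3 + 2*I/3 is a simple zero of Q and P is analytic there; z = -1/3 + 2*I/3 is therefore a simple pole and
  Res(f, z₀) = P(z₀)/Q'(z₀).

Q'(z) = 2*z - 1/6 + I/3, so Q'(-1/3 + 2*I/3) = -5/6 + 5*I/3.
P(-1/3 + 2*I/3) = 55/81 - 4*I/9.

Res(f, -1/3 + 2*I/3) = (55/81 - 4*I/9)/(-5/6 + 5*I/3) = -254/675 - 148*I/675

Final answer: -254/675 - 148*I/675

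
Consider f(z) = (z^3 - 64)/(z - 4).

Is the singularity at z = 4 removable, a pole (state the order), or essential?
The numerator vanishes at z = 4 ((4)^3 = 64), so it is divisible by z - 4:
  z^3 - 64 = (z - 4)*(z^2 + 4*z + 16)
Hence for z ≠ 4, f(z) = z^2 + 4*z + 16, a polynomial, and lim_{z→4} f(z) = 48 is finite.
So the singularity is removable.

Final answer: removable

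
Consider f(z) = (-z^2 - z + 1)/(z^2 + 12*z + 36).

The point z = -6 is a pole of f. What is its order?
2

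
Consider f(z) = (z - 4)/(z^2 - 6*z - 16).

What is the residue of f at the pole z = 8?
Write f(z) = P(z)/Q(z) with P(z) = z - 4 and Q(z) = z^2 - 6*z - 16.
The denominator factors as Q(z) = (z + 2)*(z - 8), so z = 8 is a simple zero of Q and P is analytic there; z = 8 is therefore a simple pole and
  Res(f, z₀) = P(z₀)/Q'(z₀).

Q'(z) = 2*z - 6, so Q'(8) = 10.
P(8) = 4.

Res(f, 8) = (4)/(10) = 2/5

Final answer: 2/5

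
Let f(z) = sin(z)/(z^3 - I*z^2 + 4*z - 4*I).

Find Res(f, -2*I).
Write f(z) = P(z)/Q(z) with P(z) = sin(z) and Q(z) = z^3 - I*z^2 + 4*z - 4*I.
The denominator factors as Q(z) = (z - 2*I)*(z + 2*I)*(z - I), so z = -2*I is a simple zero of Q and P is analytic there; z = -2*I is therefore a simple pole and
  Res(f, z₀) = P(z₀)/Q'(z₀).

Q'(z) = 3*z^2 - 2*I*z + 4, so Q'(-2*I) = -12.
P(-2*I) = -I*sinh(2).

Res(f, -2*I) = (-I*sinh(2))/(-12) = I*sinh(2)/12

Final answer: I*sinh(2)/12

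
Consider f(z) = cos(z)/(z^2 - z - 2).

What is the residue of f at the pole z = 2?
cos(2)/3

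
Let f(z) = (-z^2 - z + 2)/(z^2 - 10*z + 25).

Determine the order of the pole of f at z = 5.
Factor the denominator:
  z^2 - 10*z + 25 = (z - 5)^2

The numerator P(z) = -z^2 - z + 2 has P(5) = -28 ≠ 0, so no factor of (z - 5) cancels.
Near z = 5 we can therefore write f(z) = g(z)/(z - 5)^2 with g analytic at 5 and g(5) ≠ 0 (g is just the numerator).

Hence z = 5 is a pole of order 2.

Final answer: 2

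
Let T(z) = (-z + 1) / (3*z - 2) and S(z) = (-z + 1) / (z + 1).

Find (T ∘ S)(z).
(T ∘ S)(z) = T(S(z)) = ((-1)*S(z) + (1))/((3)*S(z) + (-2)). Multiply numerator and denominator by z + 1:
  numerator:   (-1)*(-z + 1) + (1)*(z + 1) = 2*z
  denominator: (3)*(-z + 1) + (-2)*(z + 1) = -5*z + 1
(T ∘ S)(z) = 2*z/(-5*z + 1) = -2*z/(5*z - 1)

Final answer: -2*z/(5*z - 1)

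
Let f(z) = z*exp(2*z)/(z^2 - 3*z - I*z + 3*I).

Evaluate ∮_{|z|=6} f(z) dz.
By the residue theorem, ∮_C f(z) dz = 2πi · (sum of the residues of f at the poles inside |z| = 6).

The denominator factors as (z - 3)*(z - I), so the singularities of f are simple poles at z = 3, z = I.
  |3|² = 9 < 36 = 6², so this pole is inside the contour.
  |I|² = 1 < 36 = 6², so this pole is inside the contour.

With P(z) = z*exp(2*z) and Q(z) = z^2 - 3*z - I*z + 3*I, each pole is simple, so Res(f, z₀) = P(z₀)/Q'(z₀) with Q'(z) = 2*z - 3 - I.
  Res(f, 3) = P(3)/Q'(3) = (3*exp(6))/(3 - I) = (9/10 + 3*I/10)*exp(6)
  Res(f, I) = P(I)/Q'(I) = (I*exp(2*I))/(-3 + I) = (1/10 - 3*I/10)*exp(2*I)

Sum of residues inside C: (1/10 - 3*I/10)*exp(2*I) + (9/10 + 3*I/10)*exp(6)
∮_C f(z) dz = 2πi · ((1/10 - 3*I/10)*exp(2*I) + (9/10 + 3*I/10)*exp(6)) = pi*(3/5 + I/5)*exp(2*I) + pi*(-3/5 + 9*I/5)*exp(6)

Final answer: pi*(3/5 + I/5)*exp(2*I) + pi*(-3/5 + 9*I/5)*exp(6)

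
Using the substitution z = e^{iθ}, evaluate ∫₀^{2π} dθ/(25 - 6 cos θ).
Call the integral J. The integrand is 2π-periodic and we integrate over a full period, so shifting θ does not change the value (θ → θ + π flips the sign of the trig term). Hence
  J = ∫₀^{2π} dθ/(25 + 6 cos θ).
Put z = e^{iθ}: then cos θ = (z + 1/z)/2, dθ = dz/(iz), and z runs once counterclockwise around |z| = 1:
  J = ∮_{|z|=1} 1/(25 + 6*(z + 1/z)/2) · dz/(iz) = (2/i) ∮_{|z|=1} dz/(6*z^2 + 50*z + 6).
The roots of 6*z^2 + 50*z + 6 are z = (-25 ± sqrt(25^2 - 6^2))/6, with sqrt(589) = sqrt(589); their product is 1, so only z₊ = -25/6 + sqrt(589)/6 lies inside the unit circle (z₋ = -25/6 - sqrt(589)/6 lies outside).
z₊ is a simple zero of q(z) = 6*z^2 + 50*z + 6, so Res(1/q, z₊) = 1/q'(z₊) with q'(z) = 12*z + 50; and q'(z₊) = 6*(z₊ - z₋) = 2*sqrt(589).
Therefore J = (2/i) · 2πi · 1/(2*sqrt(589)) = 2*pi/(sqrt(589)) = 2*sqrt(589)*pi/589

Final answer: 2*sqrt(589)*pi/589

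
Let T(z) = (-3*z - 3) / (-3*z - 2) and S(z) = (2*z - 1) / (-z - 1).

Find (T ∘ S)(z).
(T ∘ S)(z) = T(S(z)) = ((-3)*S(z) + (-3))/((-3)*S(z) + (-2)). Multiply numerator and denominator by -z - 1:
  numerator:   (-3)*(2*z - 1) + (-3)*(-z - 1) = -3*z + 6
  denominator: (-3)*(2*z - 1) + (-2)*(-z - 1) = -4*z + 5
(T ∘ S)(z) = (-3*z + 6)/(-4*z + 5) = (3*z - 6)/(4*z - 5)

Final answer: (3*z - 6)/(4*z - 5)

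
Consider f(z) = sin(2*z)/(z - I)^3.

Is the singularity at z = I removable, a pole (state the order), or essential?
Write f(z) = g(z)/(z - I)^3 with g(z) = sin(2*z).
g is entire and g(I) = I*sinh(2) ≠ 0, so no factor of (z - I) cancels: the Laurent expansion of f about z = I starts at the power -3, i.e. lim_{z→z₀} (z - z₀)^3 f(z) = I*sinh(2) is finite and nonzero.
So z = I is a pole of order 3.

Final answer: pole of order 3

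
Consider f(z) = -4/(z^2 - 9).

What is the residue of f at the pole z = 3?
Write f(z) = P(z)/Q(z) with P(z) = -4 and Q(z) = z^2 - 9.
The denominator factors as Q(z) = (z - 3)*(z + 3), so z = 3 is a simple zero of Q and P is analytic there; z = 3 is therefore a simple pole and
  Res(f, z₀) = P(z₀)/Q'(z₀).

Q'(z) = 2*z, so Q'(3) = 6.
P(3) = -4.

Res(f, 3) = (-4)/(6) = -2/3

Final answer: -2/3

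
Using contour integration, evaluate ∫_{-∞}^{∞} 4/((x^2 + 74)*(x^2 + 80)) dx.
Let f(z) = 4/((z^2 + 74)*(z^2 + 80)). The denominator has no real zeros and deg Q - deg P = 4 ≥ 2, so the integral of f over the upper semicircle |z| = R tends to 0 as R → ∞. Closing the contour in the upper half-plane,
  ∫_{-∞}^{∞} f(x) dx = 2πi · Σ Res(f, z_k)  over the poles with Im z_k > 0.

Zeros of the denominator: z^2 + 80 = 0 gives z = ±4*sqrt(5)*I; z^2 + 74 = 0 gives z = ±sqrt(74)*I.
Upper half-plane: z = 4*sqrt(5)*I, z = sqrt(74)*I (simple).

Each pole is a simple zero of Q(z) = z^4 + 154*z^2 + 5920, so Res(f, z₀) = P(z₀)/Q'(z₀) with P(z) = 4, Q'(z) = 4*z^3 + 308*z:
  Res(f, 4*sqrt(5)*I) = (4)/(-48*sqrt(5)*I) = sqrt(5)*I/60
  Res(f, sqrt(74)*I) = (4)/(12*sqrt(74)*I) = -sqrt(74)*I/222

Sum of residues: I*(-sqrt(74)/222 + sqrt(5)/60)
∫_{-∞}^{∞} f(x) dx = 2πi · (I*(-sqrt(74)/222 + sqrt(5)/60)) = pi*(-37*sqrt(5) + 10*sqrt(74))/1110

Final answer: pi*(-37*sqrt(5) + 10*sqrt(74))/1110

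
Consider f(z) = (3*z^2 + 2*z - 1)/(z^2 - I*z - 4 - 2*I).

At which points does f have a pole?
The singularities of f are the zeros of the denominator. Factoring,
  z^2 - I*z - 4 - 2*I = (z + 2)*(z - 2 - I)
so the candidates are z = -2, z = 2 + I.

Check the numerator P(z) = 3*z^2 + 2*z - 1 at each one:
  P(-2) = 7 ≠ 0, so z = -2 is a (simple) pole.
  P(2 + I) = 12 + 14*I ≠ 0, so z = 2 + I is a (simple) pole.

Poles of f: {-2, 2 + I}

Final answer: {-2, 2 + I}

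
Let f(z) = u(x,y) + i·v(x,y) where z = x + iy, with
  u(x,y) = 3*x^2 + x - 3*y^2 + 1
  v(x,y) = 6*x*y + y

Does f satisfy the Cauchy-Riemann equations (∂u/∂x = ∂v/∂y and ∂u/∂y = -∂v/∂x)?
∂u/∂x = 6*x + 1
∂v/∂y = 6*x + 1
∂u/∂y = -6*y
∂v/∂x = 6*y
∂u/∂x = ∂v/∂y and ∂u/∂y = -∂v/∂x hold identically; f is analytic.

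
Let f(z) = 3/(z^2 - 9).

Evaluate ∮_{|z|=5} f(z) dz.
0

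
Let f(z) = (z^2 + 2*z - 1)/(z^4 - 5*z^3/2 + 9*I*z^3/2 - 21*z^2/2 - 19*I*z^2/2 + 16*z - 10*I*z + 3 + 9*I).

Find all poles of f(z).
The singularities of f are the zeros of the denominator. Factoring,
  z^4 - 5*z^3/2 + 9*I*z^3/2 - 21*z^2/2 - 19*I*z^2/2 + 16*z - 10*I*z + 3 + 9*I = (z + 3/2 + 3*I/2)*(z - 1 + I)*(z + I)*(z - 3 + I)
so the candidates are z = -3/2 - 3*I/2, z = 1 - I, z = -I, z = 3 - I.

Check the numerator P(z) = z^2 + 2*z - 1 at each one:
  P(-3/2 - 3*I/2) = -4 + 3*I/2 ≠ 0, so z = -3/2 - 3*I/2 is a (simple) pole.
  P(1 - I) = 1 - 4*I ≠ 0, so z = 1 - I is a (simple) pole.
  P(-I) = -2 - 2*I ≠ 0, so z = -I is a (simple) pole.
  P(3 - I) = 13 - 8*I ≠ 0, so z = 3 - I is a (simple) pole.

Poles of f: {-3/2 - 3*I/2, -I, 1 - I, 3 - I}

Final answer: {-3/2 - 3*I/2, -I, 1 - I, 3 - I}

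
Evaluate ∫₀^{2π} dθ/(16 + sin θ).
2*sqrt(255)*pi/255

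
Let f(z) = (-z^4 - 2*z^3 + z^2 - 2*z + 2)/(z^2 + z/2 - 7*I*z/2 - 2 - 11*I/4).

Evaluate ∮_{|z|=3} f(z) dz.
By the residue theorem, ∮_C f(z) dz = 2πi · (sum of the residues of f at the poles inside |z| = 3).

The denominator factors as (z - 1/2 - 3*I)*(z + 1 - I/2), so the singularities of f are simple poles at z = 1/2 + 3*I, z = -1 + I/2.
  |1/2 + 3*I|² = 37/4 > 9 = 3², so this pole is outside the contour.
  |-1 + I/2|² = 5/4 < 9 = 3², so this pole is inside the contour.

With P(z) = -z^4 - 2*z^3 + z^2 - 2*z + 2 and Q(z) = z^2 + z/2 - 7*I*z/2 - 2 - 11*I/4, each pole is simple, so Res(f, z₀) = P(z₀)/Q'(z₀) with Q'(z) = 2*z + 1/2 - 7*I/2.
  Res(f, -1 + I/2) = P(-1 + I/2)/Q'(-1 + I/2) = (91/16 - 13*I/4)/(-3/2 - 5*I/2) = -13/272 + 611*I/272

∮_C f(z) dz = 2πi · (-13/272 + 611*I/272) = pi*(-611/136 - 13*I/136)

Final answer: pi*(-611/136 - 13*I/136)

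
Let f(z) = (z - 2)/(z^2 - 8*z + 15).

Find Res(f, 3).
Write f(z) = P(z)/Q(z) with P(z) = z - 2 and Q(z) = z^2 - 8*z + 15.
The denominator factors as Q(z) = (z - 3)*(z - 5), so z = 3 is a simple zero of Q and P is analytic there; z = 3 is therefore a simple pole and
  Res(f, z₀) = P(z₀)/Q'(z₀).

Q'(z) = 2*z - 8, so Q'(3) = -2.
P(3) = 1.

Res(f, 3) = (1)/(-2) = -1/2

Final answer: -1/2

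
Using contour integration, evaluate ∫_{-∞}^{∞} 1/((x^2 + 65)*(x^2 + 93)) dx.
pi*(-65*sqrt(93) + 93*sqrt(65))/169260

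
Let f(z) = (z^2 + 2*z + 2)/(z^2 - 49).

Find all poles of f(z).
{-7, 7}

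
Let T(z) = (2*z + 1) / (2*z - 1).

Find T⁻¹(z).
Set w = T(z) = (2*z + 1) / (2*z - 1) and solve for z:
  w*(2*z - 1) = 2*z + 1
  -w + z*(2*w - 2) - 1 = 0
  z*(2*w - 2) = w + 1
  z = (-w - 1)/(2 - 2*w)
Renaming the variable, T⁻¹(z) = (-z - 1)/(-2*z + 2) = (z + 1)/(2*z - 2).
(Check: ad - bc = -4 ≠ 0, so T is invertible.)

Final answer: (z + 1)/(2*z - 2)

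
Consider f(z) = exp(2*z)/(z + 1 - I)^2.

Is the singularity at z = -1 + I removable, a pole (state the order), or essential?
pole of order 2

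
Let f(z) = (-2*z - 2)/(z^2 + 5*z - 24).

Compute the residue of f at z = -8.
Write f(z) = P(z)/Q(z) with P(z) = -2*z - 2 and Q(z) = z^2 + 5*z - 24.
The denominator factors as Q(z) = (z - 3)*(z + 8), so z = -8 is a simple zero of Q and P is analytic there; z = -8 is therefore a simple pole and
  Res(f, z₀) = P(z₀)/Q'(z₀).

Q'(z) = 2*z + 5, so Q'(-8) = -11.
P(-8) = 14.

Res(f, -8) = (14)/(-11) = -14/11

Final answer: -14/11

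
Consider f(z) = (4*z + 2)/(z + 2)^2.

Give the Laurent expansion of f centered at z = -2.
Put w = z - (-2), i.e. z = w - 2. The denominator is w^2, so it suffices to rewrite the numerator in powers of w.

P(z) = 4*z + 2
P(w - 2) = -6 + 4*w

Dividing each term by w^2:
  f = -6/w^2 + 4/w

Substituting back w = z + 2:
  f(z) = -6/(z + 2)^2 + 4/(z + 2)

The series is finite because the numerator is a polynomial; the negative powers form the principal part, and the coefficient of 1/(z + 2) gives Res(f, -2) = 4.

Final answer: -6/(z + 2)^2 + 4/(z + 2)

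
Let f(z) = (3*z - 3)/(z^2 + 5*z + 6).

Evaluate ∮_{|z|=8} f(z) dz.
By the residue theorem, ∮_C f(z) dz = 2πi · (sum of the residues of f at the poles inside |z| = 8).

The denominator factors as (z + 2)*(z + 3), so the singularities of f are simple poles at z = -2, z = -3.
  |-2|² = 4 < 64 = 8², so this pole is inside the contour.
  |-3|² = 9 < 64 = 8², so this pole is inside the contour.

With P(z) = 3*z - 3 and Q(z) = z^2 + 5*z + 6, each pole is simple, so Res(f, z₀) = P(z₀)/Q'(z₀) with Q'(z) = 2*z + 5.
  Res(f, -2) = P(-2)/Q'(-2) = (-9)/(1) = -9
  Res(f, -3) = P(-3)/Q'(-3) = (-12)/(-1) = 12

Sum of residues inside C: 3
∮_C f(z) dz = 2πi · (3) = 6*I*pi

Final answer: 6*I*pi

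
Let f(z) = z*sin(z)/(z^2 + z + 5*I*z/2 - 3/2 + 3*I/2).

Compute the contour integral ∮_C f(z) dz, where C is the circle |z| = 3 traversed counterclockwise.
By the residue theorem, ∮_C f(z) dz = 2πi · (sum of the residues of f at the poles inside |z| = 3).

The denominator factors as (z + 3*I/2)*(z + 1 + I), so the singularities of f are simple poles at z = -3*I/2, z = -1 - I.
  |-3*I/2|² = 9/4 < 9 = 3², so this pole is inside the contour.
  |-1 - I|² = 2 < 9 = 3², so this pole is inside the contour.

With P(z) = z*sin(z) and Q(z) = z^2 + z + 5*I*z/2 - 3/2 + 3*I/2, each pole is simple, so Res(f, z₀) = P(z₀)/Q'(z₀) with Q'(z) = 2*z + 1 + 5*I/2.
  Res(f, -3*I/2) = P(-3*I/2)/Q'(-3*I/2) = (-3*sinh(3/2)/2)/(1 - I/2) = (-6/5 - 3*I/5)*sinh(3/2)
  Res(f, -1 - I) = P(-1 - I)/Q'(-1 - I) = ((1 + I)*sin(1 + I))/(-1 + I/2) = (-2/5 - 6*I/5)*sin(1 + I)

Sum of residues inside C: (-2/5 - 6*I/5)*sin(1 + I) + (-6/5 - 3*I/5)*sinh(3/2)
∮_C f(z) dz = 2πi · ((-2/5 - 6*I/5)*sin(1 + I) + (-6/5 - 3*I/5)*sinh(3/2)) = pi*(6/5 - 12*I/5)*sinh(3/2) + pi*(12/5 - 4*I/5)*sin(1 + I)

Final answer: pi*(6/5 - 12*I/5)*sinh(3/2) + pi*(12/5 - 4*I/5)*sin(1 + I)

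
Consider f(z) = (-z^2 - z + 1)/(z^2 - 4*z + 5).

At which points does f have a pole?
{2 - I, 2 + I}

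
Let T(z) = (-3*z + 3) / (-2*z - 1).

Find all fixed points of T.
T(z) = z means -3*z + 3 = z*(-2*z - 1), i.e.
  -2*z^2 + 2*z - 3 = 0.
Discriminant: (2)^2 - 4*(-2)*(-3) = -20, so the roots are complex conjugates.
  z = (-2 ± I*sqrt(20))/(2*(-2))
Fixed points: {1/2 - sqrt(5)*I/2, 1/2 + sqrt(5)*I/2}

Final answer: {1/2 - sqrt(5)*I/2, 1/2 + sqrt(5)*I/2}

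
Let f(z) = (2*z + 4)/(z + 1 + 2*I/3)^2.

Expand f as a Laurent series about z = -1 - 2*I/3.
Put w = z - (-1 - 2*I/3), i.e. z = w - 1 - 2*I/3. The denominator is w^2, so it suffices to rewrite the numerator in powers of w.

P(z) = 2*z + 4
P(w - 1 - 2*I/3) = 2 - 4*I/3 + 2*w

Dividing each term by w^2:
  f = (2 - 4*I/3)/w^2 + 2/w

Substituting back w = z + 1 + 2*I/3:
  f(z) = (2 - 4*I/3)/(z + 1 + 2*I/3)^2 + 2/(z + 1 + 2*I/3)

The series is finite because the numerator is a polynomial; the negative powers form the principal part, and the coefficient of 1/(z + 1 + 2*I/3) gives Res(f, -1 - 2*I/3) = 2.

Final answer: (2 - 4*I/3)/(z + 1 + 2*I/3)^2 + 2/(z + 1 + 2*I/3)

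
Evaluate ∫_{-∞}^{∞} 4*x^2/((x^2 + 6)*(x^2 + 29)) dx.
Let f(z) = 4*z^2/((z^2 + 6)*(z^2 + 29)). The denominator has no real zeros and deg Q - deg P = 2 ≥ 2, so the integral of f over the upper semicircle |z| = R tends to 0 as R → ∞. Closing the contour in the upper half-plane,
  ∫_{-∞}^{∞} f(x) dx = 2πi · Σ Res(f, z_k)  over the poles with Im z_k > 0.

Zeros of the denominator: z^2 + 6 = 0 gives z = ±sqrt(6)*I; z^2 + 29 = 0 gives z = ±sqrt(29)*I.
Upper half-plane: z = sqrt(29)*I, z = sqrt(6)*I (simple).

Each pole is a simple zero of Q(z) = z^4 + 35*z^2 + 174, so Res(f, z₀) = P(z₀)/Q'(z₀) with P(z) = 4*z^2, Q'(z) = 4*z^3 + 70*z:
  Res(f, sqrt(29)*I) = (-116)/(-46*sqrt(29)*I) = -2*sqrt(29)*I/23
  Res(f, sqrt(6)*I) = (-24)/(46*sqrt(6)*I) = 2*sqrt(6)*I/23

Sum of residues: 2*I*(-sqrt(29) + sqrt(6))/23
∫_{-∞}^{∞} f(x) dx = 2πi · (2*I*(-sqrt(29) + sqrt(6))/23) = 4*pi*(-sqrt(6) + sqrt(29))/23

Final answer: 4*pi*(-sqrt(6) + sqrt(29))/23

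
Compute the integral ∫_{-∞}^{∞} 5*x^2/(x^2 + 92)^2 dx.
5*sqrt(23)*pi/92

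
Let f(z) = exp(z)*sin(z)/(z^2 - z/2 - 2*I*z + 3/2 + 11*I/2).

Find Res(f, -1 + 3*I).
Write f(z) = P(z)/Q(z) with P(z) = exp(z)*sin(z) and Q(z) = z^2 - z/2 - 2*I*z + 3/2 + 11*I/2.
The denominator factors as Q(z) = (z + 1 - 3*I)*(z - 3/2 + I), so z = -1 + 3*I is a simple zero of Q and P is analytic there; z = -1 + 3*I is therefore a simple pole and
  Res(f, z₀) = P(z₀)/Q'(z₀).

Q'(z) = 2*z - 1/2 - 2*I, so Q'(-1 + 3*I) = -5/2 + 4*I.
P(-1 + 3*I) = -exp(-1 + 3*I)*sin(1 - 3*I).

Res(f, -1 + 3*I) = (-exp(-1 + 3*I)*sin(1 - 3*I))/(-5/2 + 4*I) = (10/89 + 16*I/89)*exp(-1 + 3*I)*sin(1 - 3*I)

Final answer: (10/89 + 16*I/89)*exp(-1 + 3*I)*sin(1 - 3*I)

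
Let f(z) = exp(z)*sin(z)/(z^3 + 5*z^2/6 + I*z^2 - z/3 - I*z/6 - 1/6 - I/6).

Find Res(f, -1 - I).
Write f(z) = P(z)/Q(z) with P(z) = exp(z)*sin(z) and Q(z) = z^3 + 5*z^2/6 + I*z^2 - z/3 - I*z/6 - 1/6 - I/6.
The denominator factors as Q(z) = (z + 1 + I)*(z + 1/3)*(z - 1/2), so z = -1 - I is a simple zero of Q and P is analytic there; z = -1 - I is therefore a simple pole and
  Res(f, z₀) = P(z₀)/Q'(z₀).

Q'(z) = 3*z^2 + 5*z/3 + 2*I*z - 1/3 - I/6, so Q'(-1 - I) = 13*I/6.
P(-1 - I) = -exp(-1 - I)*sin(1 + I).

Res(f, -1 - I) = (-exp(-1 - I)*sin(1 + I))/(13*I/6) = 6*I*exp(-1 - I)*sin(1 + I)/13

Final answer: 6*I*exp(-1 - I)*sin(1 + I)/13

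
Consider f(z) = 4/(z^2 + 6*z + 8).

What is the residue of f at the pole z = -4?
Write f(z) = P(z)/Q(z) with P(z) = 4 and Q(z) = z^2 + 6*z + 8.
The denominator factors as Q(z) = (z + 4)*(z + 2), so z = -4 is a simple zero of Q and P is analytic there; z = -4 is therefore a simple pole and
  Res(f, z₀) = P(z₀)/Q'(z₀).

Q'(z) = 2*z + 6, so Q'(-4) = -2.
P(-4) = 4.

Res(f, -4) = (4)/(-2) = -2

Final answer: -2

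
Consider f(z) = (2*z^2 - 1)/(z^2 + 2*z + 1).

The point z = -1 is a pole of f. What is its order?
Factor the denominator:
  z^2 + 2*z + 1 = (z + 1)^2

The numerator P(z) = 2*z^2 - 1 has P(-1) = 1 ≠ 0, so no factor of (z + 1) cancels.
Near z = -1 we can therefore write f(z) = g(z)/(z + 1)^2 with g analytic at -1 and g(-1) ≠ 0 (g is just the numerator).

Hence z = -1 is a pole of order 2.

Final answer: 2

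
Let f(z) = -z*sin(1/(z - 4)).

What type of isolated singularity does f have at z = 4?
essential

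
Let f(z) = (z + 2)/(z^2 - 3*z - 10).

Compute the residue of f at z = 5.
Write f(z) = P(z)/Q(z) with P(z) = z + 2 and Q(z) = z^2 - 3*z - 10.
The denominator factors as Q(z) = (z - 5)*(z + 2), so z = 5 is a simple zero of Q and P is analytic there; z = 5 is therefore a simple pole and
  Res(f, z₀) = P(z₀)/Q'(z₀).

Q'(z) = 2*z - 3, so Q'(5) = 7.
P(5) = 7.

Res(f, 5) = (7)/(7) = 1

Final answer: 1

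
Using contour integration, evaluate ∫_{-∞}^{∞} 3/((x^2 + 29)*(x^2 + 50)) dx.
Let f(z) = 3/((z^2 + 29)*(z^2 + 50)). The denominator has no real zeros and deg Q - deg P = 4 ≥ 2, so the integral of f over the upper semicircle |z| = R tends to 0 as R → ∞. Closing the contour in the upper half-plane,
  ∫_{-∞}^{∞} f(x) dx = 2πi · Σ Res(f, z_k)  over the poles with Im z_k > 0.

Zeros of the denominator: z^2 + 29 = 0 gives z = ±sqrt(29)*I; z^2 + 50 = 0 gives z = ±5*sqrt(2)*I.
Upper half-plane: z = 5*sqrt(2)*I, z = sqrt(29)*I (simple).

Each pole is a simple zero of Q(z) = z^4 + 79*z^2 + 1450, so Res(f, z₀) = P(z₀)/Q'(z₀) with P(z) = 3, Q'(z) = 4*z^3 + 158*z:
  Res(f, 5*sqrt(2)*I) = (3)/(-210*sqrt(2)*I) = sqrt(2)*I/140
  Res(f, sqrt(29)*I) = (3)/(42*sqrt(29)*I) = -sqrt(29)*I/406

Sum of residues: I*(-sqrt(29)/406 + sqrt(2)/140)
∫_{-∞}^{∞} f(x) dx = 2πi · (I*(-sqrt(29)/406 + sqrt(2)/140)) = pi*(-29*sqrt(2) + 10*sqrt(29))/2030

Final answer: pi*(-29*sqrt(2) + 10*sqrt(29))/2030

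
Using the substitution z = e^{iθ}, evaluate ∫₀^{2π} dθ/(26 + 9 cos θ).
Let J = ∫₀^{2π} dθ/(26 + 9 cos θ).
Put z = e^{iθ}: then cos θ = (z + 1/z)/2, dθ = dz/(iz), and z runs once counterclockwise around |z| = 1:
  J = ∮_{|z|=1} 1/(26 + 9*(z + 1/z)/2) · dz/(iz) = (2/i) ∮_{|z|=1} dz/(9*z^2 + 52*z + 9).
The roots of 9*z^2 + 52*z + 9 are z = (-26 ± sqrt(26^2 - 9^2))/9, with sqrt(595) = sqrt(595); their product is 1, so only z₊ = -26/9 + sqrt(595)/9 lies inside the unit circle (z₋ = -26/9 - sqrt(595)/9 lies outside).
z₊ is a simple zero of q(z) = 9*z^2 + 52*z + 9, so Res(1/q, z₊) = 1/q'(z₊) with q'(z) = 18*z + 52; and q'(z₊) = 9*(z₊ - z₋) = 2*sqrt(595).
Therefore J = (2/i) · 2πi · 1/(2*sqrt(595)) = 2*pi/(sqrt(595)) = 2*sqrt(595)*pi/595

Final answer: 2*sqrt(595)*pi/595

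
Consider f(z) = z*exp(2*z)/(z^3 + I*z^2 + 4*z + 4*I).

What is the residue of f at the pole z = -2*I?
Write f(z) = P(z)/Q(z) with P(z) = z*exp(2*z) and Q(z) = z^3 + I*z^2 + 4*z + 4*I.
The denominator factors as Q(z) = (z + 2*I)*(z - 2*I)*(z + I), so z = -2*I is a simple zero of Q and P is analytic there; z = -2*I is therefore a simple pole and
  Res(f, z₀) = P(z₀)/Q'(z₀).

Q'(z) = 3*z^2 + 2*I*z + 4, so Q'(-2*I) = -4.
P(-2*I) = -2*I*exp(-4*I).

Res(f, -2*I) = (-2*I*exp(-4*I))/(-4) = I*exp(-4*I)/2

Final answer: I*exp(-4*I)/2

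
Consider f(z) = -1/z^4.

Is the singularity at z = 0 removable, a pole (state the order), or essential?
Write f(z) = g(z)/z^4 with g(z) = -1.
g is entire and g(0) = -1 ≠ 0, so no factor of (z) cancels: the Laurent expansion of f about z = 0 starts at the power -4, i.e. lim_{z→z₀} (z - z₀)^4 f(z) = -1 is finite and nonzero.
So z = 0 is a pole of order 4.

Final answer: pole of order 4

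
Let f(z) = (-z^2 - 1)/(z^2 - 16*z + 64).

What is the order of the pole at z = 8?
2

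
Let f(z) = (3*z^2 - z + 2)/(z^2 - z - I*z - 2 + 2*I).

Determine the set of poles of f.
{-1 + I, 2}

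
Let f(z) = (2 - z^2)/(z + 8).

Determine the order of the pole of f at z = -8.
Factor the denominator:
  z + 8 = (z + 8)

The numerator P(z) = 2 - z^2 has P(-8) = -62 ≠ 0, so no factor of (z + 8) cancels.
Near z = -8 we can therefore write f(z) = g(z)/(z + 8) with g analytic at -8 and g(-8) ≠ 0 (g is just the numerator).

Hence z = -8 is a pole of order 1.

Final answer: 1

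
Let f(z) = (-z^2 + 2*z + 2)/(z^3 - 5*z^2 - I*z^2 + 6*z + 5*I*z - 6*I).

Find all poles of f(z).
The singularities of f are the zeros of the denominator. Factoring,
  z^3 - 5*z^2 - I*z^2 + 6*z + 5*I*z - 6*I = (z - 2)*(z - 3)*(z - I)
so the candidates are z = 2, z = 3, z = I.

Check the numerator P(z) = -z^2 + 2*z + 2 at each one:
  P(2) = 2 ≠ 0, so z = 2 is a (simple) pole.
  P(3) = -1 ≠ 0, so z = 3 is a (simple) pole.
  P(I) = 3 + 2*I ≠ 0, so z = I is a (simple) pole.

Poles of f: {I, 2, 3}

Final answer: {I, 2, 3}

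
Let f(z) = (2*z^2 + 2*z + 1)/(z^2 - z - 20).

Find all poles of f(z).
The singularities of f are the zeros of the denominator. Factoring,
  z^2 - z - 20 = (z - 5)*(z + 4)
so the candidates are z = 5, z = -4.

Check the numerator P(z) = 2*z^2 + 2*z + 1 at each one:
  P(5) = 61 ≠ 0, so z = 5 is a (simple) pole.
  P(-4) = 25 ≠ 0, so z = -4 is a (simple) pole.

Poles of f: {-4, 5}

Final answer: {-4, 5}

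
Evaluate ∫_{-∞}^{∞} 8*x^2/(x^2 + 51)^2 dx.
Let f(z) = 8*z^2/(z^2 + 51)^2. The denominator has no real zeros and deg Q - deg P = 2 ≥ 2, so the integral of f over the upper semicircle |z| = R tends to 0 as R → ∞. Closing the contour in the upper half-plane,
  ∫_{-∞}^{∞} f(x) dx = 2πi · Σ Res(f, z_k)  over the poles with Im z_k > 0.

Zeros of the denominator: z^2 + 51 = 0 gives z = ±sqrt(51)*I.
Upper half-plane: z = sqrt(51)*I (a pole of order 2).

Write f(z) = g(z)/(z - sqrt(51)*I)^2 with g(z) = 8*z^2/(z + sqrt(51)*I)^2. For a double pole, Res(f, z₀) = g'(z₀):
  g'(z) = 16*sqrt(51)*I*z/(z + sqrt(51)*I)^3
  Res(f, sqrt(51)*I) = g'(sqrt(51)*I) = -2*sqrt(51)*I/51

∫_{-∞}^{∞} f(x) dx = 2πi · (-2*sqrt(51)*I/51) = 4*sqrt(51)*pi/51

Final answer: 4*sqrt(51)*pi/51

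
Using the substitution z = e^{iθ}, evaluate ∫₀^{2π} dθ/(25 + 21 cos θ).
sqrt(46)*pi/46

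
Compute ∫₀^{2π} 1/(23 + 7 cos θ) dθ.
sqrt(30)*pi/60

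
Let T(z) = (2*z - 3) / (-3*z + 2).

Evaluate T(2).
Substitute z = 2:
  numerator:   2*(2) - 3 = 1
  denominator: -3*(2) + 2 = -4
T(2) = (1)/(-4) = -1/4

Final answer: -1/4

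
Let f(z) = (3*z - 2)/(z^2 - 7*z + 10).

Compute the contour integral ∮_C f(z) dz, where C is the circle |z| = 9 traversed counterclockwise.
By the residue theorem, ∮_C f(z) dz = 2πi · (sum of the residues of f at the poles inside |z| = 9).

The denominator factors as (z - 2)*(z - 5), so the singularities of f are simple poles at z = 2, z = 5.
  |2|² = 4 < 81 = 9², so this pole is inside the contour.
  |5|² = 25 < 81 = 9², so this pole is inside the contour.

With P(z) = 3*z - 2 and Q(z) = z^2 - 7*z + 10, each pole is simple, so Res(f, z₀) = P(z₀)/Q'(z₀) with Q'(z) = 2*z - 7.
  Res(f, 2) = P(2)/Q'(2) = (4)/(-3) = -4/3
  Res(f, 5) = P(5)/Q'(5) = (13)/(3) = 13/3

Sum of residues inside C: 3
∮_C f(z) dz = 2πi · (3) = 6*I*pi

Final answer: 6*I*pi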